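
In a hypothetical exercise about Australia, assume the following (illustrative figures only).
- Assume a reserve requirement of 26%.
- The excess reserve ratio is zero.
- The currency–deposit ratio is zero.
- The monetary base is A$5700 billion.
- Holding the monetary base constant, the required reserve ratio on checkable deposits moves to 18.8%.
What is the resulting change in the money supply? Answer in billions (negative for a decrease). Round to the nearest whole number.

Initially m₁ = 1 / (0.26) ≈ 3.84615, so M₁ = 3.84615 × 5700 = 21923.055 billion.
After the change m₂ = 1 / (0.188) ≈ 5.31915, so M₂ = 5.31915 × 5700 = 30319.155 billion.
ΔM = M₂ − M₁ = 30319.155 − 21923.055 = 8396.1 billion.

A$8396 billion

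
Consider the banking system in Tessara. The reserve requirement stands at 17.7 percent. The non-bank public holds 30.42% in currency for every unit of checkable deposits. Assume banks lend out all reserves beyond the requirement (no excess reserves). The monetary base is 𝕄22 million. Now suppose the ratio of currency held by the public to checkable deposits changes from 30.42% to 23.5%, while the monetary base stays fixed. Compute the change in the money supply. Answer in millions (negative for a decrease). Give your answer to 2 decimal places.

Initially m₁ = (1 + 0.3042) / (0.177 + 0.3042) ≈ 2.71031, so M₁ = 2.71031 × 22 ≈ 59.6268 million.
After the change m₂ = (1 + 0.235) / (0.177 + 0.235) ≈ 2.99757, so M₂ = 2.99757 × 22 ≈ 65.9465 million.
ΔM = M₂ − M₁ = 65.9465 − 59.6268 = 6.3197 million.

𝕄6.32 million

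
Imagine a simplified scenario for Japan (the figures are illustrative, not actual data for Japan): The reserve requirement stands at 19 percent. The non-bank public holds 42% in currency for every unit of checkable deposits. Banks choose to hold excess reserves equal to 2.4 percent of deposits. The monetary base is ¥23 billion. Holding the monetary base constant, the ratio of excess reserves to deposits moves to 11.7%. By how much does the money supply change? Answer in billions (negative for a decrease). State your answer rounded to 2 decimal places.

Initially m₁ = (1 + 0.42) / (0.19 + 0.024 + 0.42) ≈ 2.23975, so M₁ = 2.23975 × 23 ≈ 51.5142 billion.
After the change m₂ = (1 + 0.42) / (0.19 + 0.117 + 0.42) ≈ 1.95323, so M₂ = 1.95323 × 23 ≈ 44.9243 billion.
ΔM = M₂ − M₁ = 44.9243 − 51.5142 = -6.5899 billion.

-6.59 billion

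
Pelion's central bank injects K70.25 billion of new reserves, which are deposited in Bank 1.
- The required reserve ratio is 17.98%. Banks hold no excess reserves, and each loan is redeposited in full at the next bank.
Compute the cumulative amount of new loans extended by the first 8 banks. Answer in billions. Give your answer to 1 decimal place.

K254.8 billion

Bank i lends (1 − rr)^i of the original deposit: Bank 1 lends 70.25·0.8202 ≈ 57.6191, Bank 2 lends 70.25·0.8202² ≈ 47.2591, and so on.
Summing a geometric series: total = 70.25·[0.8202·(1 − 0.8202^8) / (1 − 0.8202)] ≈ 254.8270 billion.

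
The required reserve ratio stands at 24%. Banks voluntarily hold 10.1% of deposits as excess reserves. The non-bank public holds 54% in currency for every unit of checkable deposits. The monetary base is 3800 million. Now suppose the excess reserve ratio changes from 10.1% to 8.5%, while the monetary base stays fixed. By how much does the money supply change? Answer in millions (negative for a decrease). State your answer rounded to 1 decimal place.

122.9 million

Initially m₁ = (1 + 0.54) / (0.24 + 0.101 + 0.54) ≈ 1.748014, so M₁ = 1.748014 × 3800 = 6642.4532 million.
After the change m₂ = (1 + 0.54) / (0.24 + 0.085 + 0.54) ≈ 1.780347, so M₂ = 1.780347 × 3800 = 6765.3186 million.
ΔM = M₂ − M₁ = 6765.3186 − 6642.4532 = 122.8654 million.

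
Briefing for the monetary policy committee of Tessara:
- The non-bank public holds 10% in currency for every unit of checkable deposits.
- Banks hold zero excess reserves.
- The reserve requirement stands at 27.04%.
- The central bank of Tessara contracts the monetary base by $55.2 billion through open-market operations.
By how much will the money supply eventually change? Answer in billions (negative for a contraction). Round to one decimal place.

The money multiplier is m = (1 + c) / (rr + c) = (1 + 0.1) / (0.2704 + 0.1) ≈ 2.9698.
The sale removes 55.2 billion of base, so ΔM = m × ΔMB = 2.9698 × (−55.2) ≈ -163.933 billion.

-163.9 billion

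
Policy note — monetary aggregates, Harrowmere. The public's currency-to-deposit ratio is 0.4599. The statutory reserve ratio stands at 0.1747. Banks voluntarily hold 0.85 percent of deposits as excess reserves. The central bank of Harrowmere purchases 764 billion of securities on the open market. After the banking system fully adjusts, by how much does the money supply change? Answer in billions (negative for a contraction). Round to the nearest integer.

The money multiplier is m = (1 + c) / (rr + e + c) = (1 + 0.4599) / (0.1747 + 0.0085 + 0.4599) ≈ 2.2701.
The purchase adds 764 billion of base, so ΔM = m × ΔMB = 2.2701 × (+764) = 1734.3564 billion.

1734 billion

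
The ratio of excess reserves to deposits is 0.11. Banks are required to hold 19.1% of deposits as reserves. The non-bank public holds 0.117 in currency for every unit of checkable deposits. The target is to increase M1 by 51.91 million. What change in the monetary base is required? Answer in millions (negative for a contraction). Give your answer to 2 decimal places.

19.43 million

The money multiplier is m = (1 + c) / (rr + e + c) = (1 + 0.117) / (0.191 + 0.11 + 0.117) ≈ 2.67225.
ΔMB = ΔM / m = (+51.91) / 2.67225 ≈ 19.4256 million.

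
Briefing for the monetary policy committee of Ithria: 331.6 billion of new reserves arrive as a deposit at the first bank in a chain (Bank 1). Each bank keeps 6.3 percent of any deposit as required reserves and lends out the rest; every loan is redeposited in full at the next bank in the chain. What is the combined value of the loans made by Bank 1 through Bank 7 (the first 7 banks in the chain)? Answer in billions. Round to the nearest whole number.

1804 billion

Bank i lends (1 − rr)^i of the original deposit: Bank 1 lends 331.6·0.9370 = 310.7092, Bank 2 lends 331.6·0.9370² ≈ 291.1345, and so on.
Summing a geometric series: total = 331.6·[0.9370·(1 − 0.9370^7) / (1 − 0.9370)] ≈ 1804.4397 billion.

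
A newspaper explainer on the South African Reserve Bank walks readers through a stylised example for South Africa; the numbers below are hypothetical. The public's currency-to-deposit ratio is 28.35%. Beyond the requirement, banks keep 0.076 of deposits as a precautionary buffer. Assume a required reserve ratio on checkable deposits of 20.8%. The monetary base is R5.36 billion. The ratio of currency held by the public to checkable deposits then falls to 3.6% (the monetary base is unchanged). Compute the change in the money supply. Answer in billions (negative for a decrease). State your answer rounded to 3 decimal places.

Initially m₁ = (1 + 0.2835) / (0.208 + 0.076 + 0.2835) ≈ 2.26167, so M₁ = 2.26167 × 5.36 ≈ 12.1226 billion.
After the change m₂ = (1 + 0.036) / (0.208 + 0.076 + 0.036) = 3.23750, so M₂ = 3.23750 × 5.36 = 17.353 billion.
ΔM = M₂ − M₁ = 17.353 − 12.1226 = 5.2304 billion.

R5.230 billion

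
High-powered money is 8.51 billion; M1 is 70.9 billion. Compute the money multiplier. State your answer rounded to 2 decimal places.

8.33

The money multiplier is m = M / MB = 70.9 / 8.51 ≈ 8.33137.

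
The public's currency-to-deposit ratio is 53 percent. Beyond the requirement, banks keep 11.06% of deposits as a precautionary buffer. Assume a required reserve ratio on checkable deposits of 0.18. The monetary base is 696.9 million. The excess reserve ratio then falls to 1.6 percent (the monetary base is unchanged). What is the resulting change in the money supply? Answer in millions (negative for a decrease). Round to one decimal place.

169.3 million

Initially m₁ = (1 + 0.53) / (0.18 + 0.1106 + 0.53) ≈ 1.86449, so M₁ = 1.86449 × 696.9 ≈ 1299.3631 million.
After the change m₂ = (1 + 0.53) / (0.18 + 0.016 + 0.53) ≈ 2.10744, so M₂ = 2.10744 × 696.9 ≈ 1468.6749 million.
ΔM = M₂ − M₁ = 1468.6749 − 1299.3631 = 169.3118 million.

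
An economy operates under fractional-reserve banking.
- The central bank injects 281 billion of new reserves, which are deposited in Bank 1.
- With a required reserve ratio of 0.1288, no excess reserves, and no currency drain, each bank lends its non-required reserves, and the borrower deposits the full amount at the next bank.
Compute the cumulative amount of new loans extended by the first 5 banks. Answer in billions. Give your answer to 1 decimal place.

946.8 billion

Bank i lends (1 − rr)^i of the original deposit: Bank 1 lends 281·0.8712 = 244.8072, Bank 2 lends 281·0.8712² ≈ 213.2760, and so on.
Summing a geometric series: total = 281·[0.8712·(1 − 0.8712^5) / (1 − 0.8712)] ≈ 946.7884 billion.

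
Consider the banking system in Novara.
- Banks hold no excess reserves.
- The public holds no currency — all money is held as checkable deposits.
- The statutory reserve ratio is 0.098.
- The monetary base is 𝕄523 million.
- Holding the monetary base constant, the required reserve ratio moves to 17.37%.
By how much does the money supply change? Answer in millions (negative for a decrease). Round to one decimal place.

-2325.8 million

Initially m₁ = 1 / (0.098) ≈ 10.20408, so M₁ = 10.20408 × 523 ≈ 5336.7338 million.
After the change m₂ = 1 / (0.1737) ≈ 5.75705, so M₂ = 5.75705 × 523 ≈ 3010.9371 million.
ΔM = M₂ − M₁ = 3010.9371 − 5336.7338 = -2325.7967 million.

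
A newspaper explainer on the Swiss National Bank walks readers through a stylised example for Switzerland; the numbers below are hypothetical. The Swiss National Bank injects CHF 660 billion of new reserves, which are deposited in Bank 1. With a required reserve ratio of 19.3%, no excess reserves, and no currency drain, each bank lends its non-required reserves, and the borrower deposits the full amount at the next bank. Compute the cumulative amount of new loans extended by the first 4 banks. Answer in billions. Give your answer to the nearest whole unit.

Bank i lends (1 − rr)^i of the original deposit: Bank 1 lends 660·0.8070 = 532.6200, Bank 2 lends 660·0.8070² ≈ 429.8243, and so on.
Summing a geometric series: total = 660·[0.8070·(1 − 0.8070^4) / (1 − 0.8070)] ≈ 1589.2353 billion.

CHF 1589 billion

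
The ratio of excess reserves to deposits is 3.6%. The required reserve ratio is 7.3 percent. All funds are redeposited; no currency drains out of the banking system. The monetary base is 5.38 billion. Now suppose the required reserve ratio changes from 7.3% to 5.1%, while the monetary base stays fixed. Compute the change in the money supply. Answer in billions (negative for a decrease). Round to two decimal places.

Initially m₁ = 1 / (0.073 + 0.036) ≈ 9.1743, so M₁ = 9.1743 × 5.38 ≈ 49.3577 billion.
After the change m₂ = 1 / (0.051 + 0.036) ≈ 11.4943, so M₂ = 11.4943 × 5.38 ≈ 61.8393 billion.
ΔM = M₂ − M₁ = 61.8393 − 49.3577 = 12.4816 billion.

12.48 billion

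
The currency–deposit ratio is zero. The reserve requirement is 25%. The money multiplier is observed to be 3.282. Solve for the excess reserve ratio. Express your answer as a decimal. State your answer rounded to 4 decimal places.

Using m = 3.282. Since m = (1 + c)/(c + rr + e), the denominator satisfies c + rr + e = (1 + c)/m = (1 + 0) / 3.282 ≈ 0.304692.
With c = 0 and rr = 0.25, the excess reserve ratio is 0.304692 − 0 − 0.25 = 0.054692.

0.0547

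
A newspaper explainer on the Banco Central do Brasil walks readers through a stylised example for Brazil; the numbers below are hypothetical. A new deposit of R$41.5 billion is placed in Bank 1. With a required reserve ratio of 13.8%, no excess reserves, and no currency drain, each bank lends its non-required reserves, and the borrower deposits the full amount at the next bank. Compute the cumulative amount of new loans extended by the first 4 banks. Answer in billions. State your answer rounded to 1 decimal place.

Bank i lends (1 − rr)^i of the original deposit: Bank 1 lends 41.5·0.8620 = 35.7730, Bank 2 lends 41.5·0.8620² ≈ 30.8363, and so on.
Summing a geometric series: total = 41.5·[0.8620·(1 − 0.8620^4) / (1 − 0.8620)] ≈ 116.1030 billion.

R$116.1 billion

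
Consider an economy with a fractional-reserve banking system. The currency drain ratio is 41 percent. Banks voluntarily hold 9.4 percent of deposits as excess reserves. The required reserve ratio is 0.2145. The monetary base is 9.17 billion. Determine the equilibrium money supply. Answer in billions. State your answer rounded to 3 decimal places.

17.995 billion

The money multiplier is m = (1 + c) / (rr + e + c) = (1 + 0.41) / (0.2145 + 0.094 + 0.41) ≈ 1.96242.
So M = m × MB = 1.96242 × 9.17 ≈ 17.9954 billion.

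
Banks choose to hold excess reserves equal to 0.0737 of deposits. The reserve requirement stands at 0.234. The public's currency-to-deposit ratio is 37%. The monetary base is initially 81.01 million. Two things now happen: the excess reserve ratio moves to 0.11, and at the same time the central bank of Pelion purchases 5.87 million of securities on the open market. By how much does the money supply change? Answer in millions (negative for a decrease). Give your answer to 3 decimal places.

2.937 million

Before: m₁ = (1 + 0.37) / (0.234 + 0.0737 + 0.37) ≈ 2.021543, MB₁ = 81.01, so M₁ = 2.021543 × 81.01 ≈ 163.7652 million.
After: m₂ = (1 + 0.37) / (0.234 + 0.11 + 0.37) ≈ 1.918768, MB₂ = 81.01 + 5.87 = 86.88, so M₂ = 1.918768 × 86.88 ≈ 166.7026 million.
ΔM = M₂ − M₁ = 166.7026 − 163.7652 = 2.9374 million.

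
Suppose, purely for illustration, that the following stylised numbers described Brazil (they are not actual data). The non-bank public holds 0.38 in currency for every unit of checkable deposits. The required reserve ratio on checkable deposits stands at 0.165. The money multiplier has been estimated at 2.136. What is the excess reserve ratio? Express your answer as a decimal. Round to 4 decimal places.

Using m = 2.136. Since m = (1 + c)/(c + rr + e), the denominator satisfies c + rr + e = (1 + c)/m = (1 + 0.38) / 2.136 ≈ 0.646067.
With c = 0.38 and rr = 0.165, the excess reserve ratio is 0.646067 − 0.38 − 0.165 = 0.101067.

0.1011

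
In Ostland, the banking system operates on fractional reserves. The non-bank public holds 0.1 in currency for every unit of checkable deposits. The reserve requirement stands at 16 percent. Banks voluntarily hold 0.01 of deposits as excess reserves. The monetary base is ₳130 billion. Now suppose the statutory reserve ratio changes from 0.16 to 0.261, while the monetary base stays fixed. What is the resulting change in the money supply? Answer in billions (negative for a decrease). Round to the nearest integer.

Initially m₁ = (1 + 0.1) / (0.16 + 0.01 + 0.1) ≈ 4.0741, so M₁ = 4.0741 × 130 = 529.633 billion.
After the change m₂ = (1 + 0.1) / (0.261 + 0.01 + 0.1) ≈ 2.9650, so M₂ = 2.9650 × 130 = 385.45 billion.
ΔM = M₂ − M₁ = 385.45 − 529.633 = -144.183 billion.

-144 billion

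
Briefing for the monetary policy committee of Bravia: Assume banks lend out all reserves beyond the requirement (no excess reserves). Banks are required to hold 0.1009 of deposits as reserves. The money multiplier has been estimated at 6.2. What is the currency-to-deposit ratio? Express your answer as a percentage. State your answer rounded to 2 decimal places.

7.20%

Using m = 6.2. From m = (1 + c)/(c + rr + e), rearranging gives 1 + c = m·(c + rr + e), so c·(1 − m) = m·(rr + e) − 1.
Hence c = [m·(rr + e) − 1]/(1 − m) = [6.2 × (0.1009 + 0) − 1] / (1 − 6.2) ≈ 0.072004.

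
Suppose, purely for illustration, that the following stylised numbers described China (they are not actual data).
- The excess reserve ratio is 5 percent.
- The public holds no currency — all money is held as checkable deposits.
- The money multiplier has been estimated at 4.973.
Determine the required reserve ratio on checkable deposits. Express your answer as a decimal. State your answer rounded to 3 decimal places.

Using m = 4.973. Since m = (1 + c)/(c + rr + e), the denominator satisfies c + rr + e = (1 + c)/m = (1 + 0) / 4.973 ≈ 0.201086.
With c = 0 and e = 0.05, the required reserve ratio on checkable deposits is 0.201086 − 0 − 0.05 = 0.151086.

0.151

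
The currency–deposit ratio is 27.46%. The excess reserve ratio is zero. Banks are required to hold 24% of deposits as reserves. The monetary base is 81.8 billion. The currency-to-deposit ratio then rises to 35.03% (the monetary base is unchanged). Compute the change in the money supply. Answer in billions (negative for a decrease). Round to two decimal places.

-15.49 billion

Initially m₁ = (1 + 0.2746) / (0.24 + 0.2746) ≈ 2.47688, so M₁ = 2.47688 × 81.8 ≈ 202.6088 billion.
After the change m₂ = (1 + 0.3503) / (0.24 + 0.3503) ≈ 2.28748, so M₂ = 2.28748 × 81.8 ≈ 187.1159 billion.
ΔM = M₂ − M₁ = 187.1159 − 202.6088 = -15.4929 billion.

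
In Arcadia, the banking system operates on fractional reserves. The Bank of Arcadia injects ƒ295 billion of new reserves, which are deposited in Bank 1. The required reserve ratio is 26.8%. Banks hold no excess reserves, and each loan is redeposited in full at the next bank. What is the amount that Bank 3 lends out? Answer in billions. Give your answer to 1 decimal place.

ƒ115.7 billion

Each bank lends a fraction (1 − rr) = 0.7320 of the deposit it receives, so Bank 3 receives 295·0.7320^2 and lends 295·0.7320^3 ≈ 115.7058 billion.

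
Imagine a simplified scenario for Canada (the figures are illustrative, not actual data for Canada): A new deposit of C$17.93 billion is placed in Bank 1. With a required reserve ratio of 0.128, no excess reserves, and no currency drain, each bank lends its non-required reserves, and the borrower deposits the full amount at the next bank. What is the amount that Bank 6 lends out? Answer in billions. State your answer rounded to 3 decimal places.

C$7.883 billion

Each bank lends a fraction (1 − rr) = 0.8720 of the deposit it receives, so Bank 6 receives 17.93·0.8720^5 and lends 17.93·0.8720^6 ≈ 7.8828 billion.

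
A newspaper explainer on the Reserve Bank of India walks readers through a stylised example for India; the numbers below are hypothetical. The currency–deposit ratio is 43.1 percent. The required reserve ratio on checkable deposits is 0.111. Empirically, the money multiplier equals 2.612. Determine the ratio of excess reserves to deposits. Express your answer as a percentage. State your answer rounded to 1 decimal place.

Using m = 2.612. Since m = (1 + c)/(c + rr + e), the denominator satisfies c + rr + e = (1 + c)/m = (1 + 0.431) / 2.612 ≈ 0.547856.
With c = 0.431 and rr = 0.111, the ratio of excess reserves to deposits is 0.547856 − 0.431 − 0.111 = 0.005856.

0.6%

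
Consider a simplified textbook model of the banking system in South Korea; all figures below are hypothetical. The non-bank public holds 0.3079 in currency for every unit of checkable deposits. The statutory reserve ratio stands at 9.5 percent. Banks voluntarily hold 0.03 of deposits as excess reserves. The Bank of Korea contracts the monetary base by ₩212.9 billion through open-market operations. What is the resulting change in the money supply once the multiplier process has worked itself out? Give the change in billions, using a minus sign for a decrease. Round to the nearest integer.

The money multiplier is m = (1 + c) / (rr + e + c) = (1 + 0.3079) / (0.095 + 0.03 + 0.3079) ≈ 3.0213.
The sale removes 212.9 billion of base, so ΔM = m × ΔMB = 3.0213 × (−212.9) ≈ -643.2348 billion.

-643 billion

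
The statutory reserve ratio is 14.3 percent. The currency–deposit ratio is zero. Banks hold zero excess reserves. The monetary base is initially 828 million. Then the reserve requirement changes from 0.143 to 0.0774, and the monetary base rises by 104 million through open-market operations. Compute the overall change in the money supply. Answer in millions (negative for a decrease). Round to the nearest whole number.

6251 million

Before: m₁ = 1 / (0.143) ≈ 6.9930, MB₁ = 828, so M₁ = 6.9930 × 828 = 5790.204 million.
After: m₂ = 1 / (0.0774) ≈ 12.9199, MB₂ = 828 + 104 = 932, so M₂ = 12.9199 × 932 = 12041.3468 million.
ΔM = M₂ − M₁ = 12041.3468 − 5790.204 = 6251.1428 million.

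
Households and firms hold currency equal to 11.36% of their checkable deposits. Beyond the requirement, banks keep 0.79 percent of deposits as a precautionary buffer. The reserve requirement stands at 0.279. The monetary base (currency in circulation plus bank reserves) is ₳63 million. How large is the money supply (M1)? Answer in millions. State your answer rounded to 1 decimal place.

The money multiplier is m = (1 + c) / (rr + e + c) = (1 + 0.1136) / (0.279 + 0.0079 + 0.1136) ≈ 2.7805.
So M = m × MB = 2.7805 × 63 = 175.1715 million.

₳175.2 million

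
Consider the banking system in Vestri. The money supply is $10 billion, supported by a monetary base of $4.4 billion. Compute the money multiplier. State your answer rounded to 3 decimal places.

2.273

The money multiplier is m = M / MB = 10 / 4.4 ≈ 2.27273.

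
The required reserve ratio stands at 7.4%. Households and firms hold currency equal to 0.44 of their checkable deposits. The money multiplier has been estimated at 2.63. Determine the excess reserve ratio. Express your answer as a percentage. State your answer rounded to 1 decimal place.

3.4%

Using m = 2.63. Since m = (1 + c)/(c + rr + e), the denominator satisfies c + rr + e = (1 + c)/m = (1 + 0.44) / 2.63 ≈ 0.547529.
With c = 0.44 and rr = 0.074, the excess reserve ratio is 0.547529 − 0.44 − 0.074 = 0.033529.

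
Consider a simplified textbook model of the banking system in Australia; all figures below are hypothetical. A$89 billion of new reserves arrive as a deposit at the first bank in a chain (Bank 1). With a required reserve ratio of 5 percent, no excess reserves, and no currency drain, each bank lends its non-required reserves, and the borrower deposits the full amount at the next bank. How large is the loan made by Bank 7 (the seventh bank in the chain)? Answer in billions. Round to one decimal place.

A$62.2 billion

Each bank lends a fraction (1 − rr) = 0.9500 of the deposit it receives, so Bank 7 receives 89·0.9500^6 and lends 89·0.9500^7 ≈ 62.1520 billion.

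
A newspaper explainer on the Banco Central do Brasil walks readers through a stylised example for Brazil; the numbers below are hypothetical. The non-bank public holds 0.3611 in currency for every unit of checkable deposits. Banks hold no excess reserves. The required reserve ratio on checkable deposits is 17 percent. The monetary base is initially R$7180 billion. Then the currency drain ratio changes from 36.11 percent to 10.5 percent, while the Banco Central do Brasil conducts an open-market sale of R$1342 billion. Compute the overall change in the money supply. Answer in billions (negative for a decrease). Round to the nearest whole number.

R$5057 billion

Before: m₁ = (1 + 0.3611) / (0.17 + 0.3611) ≈ 2.56279, MB₁ = 7180, so M₁ = 2.56279 × 7180 = 18400.8322 billion.
After: m₂ = (1 + 0.105) / (0.17 + 0.105) ≈ 4.01818, MB₂ = 7180 − 1342 = 5838, so M₂ = 4.01818 × 5838 ≈ 23458.1348 billion.
ΔM = M₂ − M₁ = 23458.1348 − 18400.8322 = 5057.3026 billion.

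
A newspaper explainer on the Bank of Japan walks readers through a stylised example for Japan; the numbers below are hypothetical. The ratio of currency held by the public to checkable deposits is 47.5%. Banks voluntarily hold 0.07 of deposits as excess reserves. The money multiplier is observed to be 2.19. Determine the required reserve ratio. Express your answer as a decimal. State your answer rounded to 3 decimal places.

Using m = 2.19. Since m = (1 + c)/(c + rr + e), the denominator satisfies c + rr + e = (1 + c)/m = (1 + 0.475) / 2.19 ≈ 0.673516.
With c = 0.475 and e = 0.07, the required reserve ratio is 0.673516 − 0.475 − 0.07 = 0.128516.

0.129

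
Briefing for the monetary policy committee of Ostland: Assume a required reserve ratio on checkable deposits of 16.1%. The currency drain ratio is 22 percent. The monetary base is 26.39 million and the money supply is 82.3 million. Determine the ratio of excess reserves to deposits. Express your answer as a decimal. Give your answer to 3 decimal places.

Using m = M/MB = 82.3/26.39 ≈ 3.118606. Since m = (1 + c)/(c + rr + e), the denominator satisfies c + rr + e = (1 + c)/m = (1 + 0.22) / 3.118606 ≈ 0.391200.
With c = 0.22 and rr = 0.161, the ratio of excess reserves to deposits is 0.391200 − 0.22 − 0.161 = 0.0102.

0.010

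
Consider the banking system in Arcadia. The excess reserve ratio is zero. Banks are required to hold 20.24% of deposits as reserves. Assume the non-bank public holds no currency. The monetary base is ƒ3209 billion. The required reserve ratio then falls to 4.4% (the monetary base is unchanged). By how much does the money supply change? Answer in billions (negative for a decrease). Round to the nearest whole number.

Initially m₁ = 1 / (0.2024) ≈ 4.94071, so M₁ = 4.94071 × 3209 ≈ 15854.7384 billion.
After the change m₂ = 1 / (0.044) ≈ 22.72727, so M₂ = 22.72727 × 3209 ≈ 72931.8094 billion.
ΔM = M₂ − M₁ = 72931.8094 − 15854.7384 = 57077.071 billion.

ƒ57077 billion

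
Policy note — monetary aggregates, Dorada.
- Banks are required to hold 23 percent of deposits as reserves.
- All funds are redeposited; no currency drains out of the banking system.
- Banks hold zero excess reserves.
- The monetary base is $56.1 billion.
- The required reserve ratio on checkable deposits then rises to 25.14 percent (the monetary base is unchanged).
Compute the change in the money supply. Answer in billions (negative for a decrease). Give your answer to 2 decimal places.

-20.76 billion

Initially m₁ = 1 / (0.23) ≈ 4.34783, so M₁ = 4.34783 × 56.1 ≈ 243.9133 billion.
After the change m₂ = 1 / (0.2514) ≈ 3.97772, so M₂ = 3.97772 × 56.1 ≈ 223.1501 billion.
ΔM = M₂ − M₁ = 223.1501 − 243.9133 = -20.7632 billion.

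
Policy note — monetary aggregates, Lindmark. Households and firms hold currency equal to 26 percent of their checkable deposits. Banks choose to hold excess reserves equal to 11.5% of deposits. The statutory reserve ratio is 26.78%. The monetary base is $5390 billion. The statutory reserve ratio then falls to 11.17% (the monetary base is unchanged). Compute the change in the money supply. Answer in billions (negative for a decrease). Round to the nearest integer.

$3389 billion

Initially m₁ = (1 + 0.26) / (0.2678 + 0.115 + 0.26) ≈ 1.96017, so M₁ = 1.96017 × 5390 = 10565.3163 billion.
After the change m₂ = (1 + 0.26) / (0.1117 + 0.115 + 0.26) ≈ 2.58886, so M₂ = 2.58886 × 5390 = 13953.9554 billion.
ΔM = M₂ − M₁ = 13953.9554 − 10565.3163 = 3388.6391 billion.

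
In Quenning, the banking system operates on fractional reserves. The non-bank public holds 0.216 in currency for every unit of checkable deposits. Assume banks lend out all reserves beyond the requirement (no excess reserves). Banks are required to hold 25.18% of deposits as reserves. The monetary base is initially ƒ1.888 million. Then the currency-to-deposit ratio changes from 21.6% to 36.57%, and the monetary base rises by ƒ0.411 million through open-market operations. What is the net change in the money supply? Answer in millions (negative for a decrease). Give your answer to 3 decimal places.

Before: m₁ = (1 + 0.216) / (0.2518 + 0.216) ≈ 2.59940, MB₁ = 1.888, so M₁ = 2.59940 × 1.888 ≈ 4.9077 million.
After: m₂ = (1 + 0.3657) / (0.2518 + 0.3657) ≈ 2.21166, MB₂ = 1.888 + 0.411 = 2.299, so M₂ = 2.21166 × 2.299 ≈ 5.0846 million.
ΔM = M₂ − M₁ = 5.0846 − 4.9077 = 0.1769 million.

ƒ0.177 million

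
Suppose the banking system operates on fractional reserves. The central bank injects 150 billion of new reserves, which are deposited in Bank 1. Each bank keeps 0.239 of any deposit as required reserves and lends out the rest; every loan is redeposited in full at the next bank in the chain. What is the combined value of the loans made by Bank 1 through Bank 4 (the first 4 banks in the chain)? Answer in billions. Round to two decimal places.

317.43 billion

Bank i lends (1 − rr)^i of the original deposit: Bank 1 lends 150·0.7610 = 114.1500, Bank 2 lends 150·0.7610² ≈ 86.8681, and so on.
Summing a geometric series: total = 150·[0.7610·(1 − 0.7610^4) / (1 − 0.7610)] ≈ 317.4320 billion.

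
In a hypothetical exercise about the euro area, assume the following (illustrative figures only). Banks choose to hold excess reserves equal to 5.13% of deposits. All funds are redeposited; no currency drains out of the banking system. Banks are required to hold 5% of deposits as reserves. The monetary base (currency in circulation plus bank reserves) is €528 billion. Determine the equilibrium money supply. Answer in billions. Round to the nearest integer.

€5212 billion

The money multiplier is m = 1 / (rr + e) = 1 / (0.05 + 0.0513) ≈ 9.8717.
So M = m × MB = 9.8717 × 528 = 5212.2576 billion.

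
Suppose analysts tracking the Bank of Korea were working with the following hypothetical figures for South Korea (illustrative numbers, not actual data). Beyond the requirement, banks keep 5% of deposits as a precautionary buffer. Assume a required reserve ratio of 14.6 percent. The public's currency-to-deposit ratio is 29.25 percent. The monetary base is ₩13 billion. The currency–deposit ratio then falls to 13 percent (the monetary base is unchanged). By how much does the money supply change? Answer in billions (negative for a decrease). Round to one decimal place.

Initially m₁ = (1 + 0.2925) / (0.146 + 0.05 + 0.2925) ≈ 2.6459, so M₁ = 2.6459 × 13 = 34.3967 billion.
After the change m₂ = (1 + 0.13) / (0.146 + 0.05 + 0.13) ≈ 3.4663, so M₂ = 3.4663 × 13 = 45.0619 billion.
ΔM = M₂ − M₁ = 45.0619 − 34.3967 = 10.6652 billion.

₩10.7 billion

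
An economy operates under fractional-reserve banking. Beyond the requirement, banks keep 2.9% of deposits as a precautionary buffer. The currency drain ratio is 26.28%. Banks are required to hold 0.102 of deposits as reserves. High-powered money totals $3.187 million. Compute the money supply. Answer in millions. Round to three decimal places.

$10.220 million

The money multiplier is m = (1 + c) / (rr + e + c) = (1 + 0.2628) / (0.102 + 0.029 + 0.2628) ≈ 3.20670.
So M = m × MB = 3.20670 × 3.187 ≈ 10.2198 million.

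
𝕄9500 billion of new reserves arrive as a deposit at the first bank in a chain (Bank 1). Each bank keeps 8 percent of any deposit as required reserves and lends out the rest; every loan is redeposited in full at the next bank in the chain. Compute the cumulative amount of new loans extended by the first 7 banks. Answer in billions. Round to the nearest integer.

𝕄48305 billion

Bank i lends (1 − rr)^i of the original deposit: Bank 1 lends 9500·0.9200 = 8740.0000, Bank 2 lends 9500·0.9200² = 8040.8000, and so on.
Summing a geometric series: total = 9500·[0.9200·(1 − 0.9200^7) / (1 − 0.9200)] ≈ 48305.2588 billion.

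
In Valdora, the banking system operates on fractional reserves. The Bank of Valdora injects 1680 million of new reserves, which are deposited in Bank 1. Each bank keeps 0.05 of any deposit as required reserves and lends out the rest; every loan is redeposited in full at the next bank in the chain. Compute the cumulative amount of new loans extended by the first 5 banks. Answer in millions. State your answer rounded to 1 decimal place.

Bank i lends (1 − rr)^i of the original deposit: Bank 1 lends 1680·0.9500 = 1596.0000, Bank 2 lends 1680·0.9500² = 1516.2000, and so on.
Summing a geometric series: total = 1680·[0.9500·(1 − 0.9500^5) / (1 − 0.9500)] ≈ 7220.9125 million.

7220.9 million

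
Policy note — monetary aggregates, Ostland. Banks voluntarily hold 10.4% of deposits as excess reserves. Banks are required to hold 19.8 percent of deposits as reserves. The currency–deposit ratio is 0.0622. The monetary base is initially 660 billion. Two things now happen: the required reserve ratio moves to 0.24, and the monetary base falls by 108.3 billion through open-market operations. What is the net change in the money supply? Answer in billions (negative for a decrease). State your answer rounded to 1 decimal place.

-482.2 billion

Before: m₁ = (1 + 0.0622) / (0.198 + 0.104 + 0.0622) ≈ 2.91653, MB₁ = 660, so M₁ = 2.91653 × 660 = 1924.9098 billion.
After: m₂ = (1 + 0.0622) / (0.24 + 0.104 + 0.0622) ≈ 2.61497, MB₂ = 660 − 108.3 = 551.7, so M₂ = 2.61497 × 551.7 ≈ 1442.6789 billion.
ΔM = M₂ − M₁ = 1442.6789 − 1924.9098 = -482.2309 billion.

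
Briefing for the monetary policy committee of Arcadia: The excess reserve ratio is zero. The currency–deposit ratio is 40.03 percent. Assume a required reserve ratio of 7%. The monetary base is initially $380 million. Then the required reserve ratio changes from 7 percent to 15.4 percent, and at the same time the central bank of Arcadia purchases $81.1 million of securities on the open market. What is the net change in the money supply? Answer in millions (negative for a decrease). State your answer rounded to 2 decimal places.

Before: m₁ = (1 + 0.4003) / (0.07 + 0.4003) ≈ 2.977461, MB₁ = 380, so M₁ = 2.977461 × 380 ≈ 1131.4352 million.
After: m₂ = (1 + 0.4003) / (0.154 + 0.4003) ≈ 2.526249, MB₂ = 380 + 81.1 = 461.1, so M₂ = 2.526249 × 461.1 ≈ 1164.8534 million.
ΔM = M₂ − M₁ = 1164.8534 − 1131.4352 = 33.4182 million.

$33.42 million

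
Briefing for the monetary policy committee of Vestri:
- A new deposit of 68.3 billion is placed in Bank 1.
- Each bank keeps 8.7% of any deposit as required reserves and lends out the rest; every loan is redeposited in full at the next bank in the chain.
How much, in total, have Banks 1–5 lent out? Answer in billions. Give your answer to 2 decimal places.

Bank i lends (1 − rr)^i of the original deposit: Bank 1 lends 68.3·0.9130 = 62.3579, Bank 2 lends 68.3·0.9130² ≈ 56.9328, and so on.
Summing a geometric series: total = 68.3·[0.9130·(1 − 0.9130^5) / (1 − 0.9130)] ≈ 262.0563 billion.

262.06 billion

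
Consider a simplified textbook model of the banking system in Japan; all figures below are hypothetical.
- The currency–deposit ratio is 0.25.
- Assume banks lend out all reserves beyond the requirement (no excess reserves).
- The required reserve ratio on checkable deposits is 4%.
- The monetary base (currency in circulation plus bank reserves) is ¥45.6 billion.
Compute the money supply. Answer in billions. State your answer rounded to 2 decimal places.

The money multiplier is m = (1 + c) / (rr + c) = (1 + 0.25) / (0.04 + 0.25) ≈ 4.31034.
So M = m × MB = 4.31034 × 45.6 ≈ 196.5515 billion.

¥196.55 billion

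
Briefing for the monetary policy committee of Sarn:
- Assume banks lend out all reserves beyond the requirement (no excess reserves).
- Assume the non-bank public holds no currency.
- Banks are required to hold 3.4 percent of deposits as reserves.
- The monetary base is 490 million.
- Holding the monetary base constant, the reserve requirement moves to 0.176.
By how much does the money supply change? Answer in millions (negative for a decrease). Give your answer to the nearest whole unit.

-11628 million

Initially m₁ = 1 / (0.034) ≈ 29.4118, so M₁ = 29.4118 × 490 = 14411.782 million.
After the change m₂ = 1 / (0.176) ≈ 5.6818, so M₂ = 5.6818 × 490 = 2784.082 million.
ΔM = M₂ − M₁ = 2784.082 − 14411.782 = -11627.7 million.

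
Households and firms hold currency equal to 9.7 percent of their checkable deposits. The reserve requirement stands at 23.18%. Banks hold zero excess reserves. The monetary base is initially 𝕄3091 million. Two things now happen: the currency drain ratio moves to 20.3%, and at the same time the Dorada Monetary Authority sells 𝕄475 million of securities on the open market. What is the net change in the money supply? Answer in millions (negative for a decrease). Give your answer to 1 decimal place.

-3074.8 million

Before: m₁ = (1 + 0.097) / (0.2318 + 0.097) ≈ 3.336375, MB₁ = 3091, so M₁ = 3.336375 × 3091 ≈ 10312.7351 million.
After: m₂ = (1 + 0.203) / (0.2318 + 0.203) ≈ 2.766789, MB₂ = 3091 − 475 = 2616, so M₂ = 2.766789 × 2616 ≈ 7237.92 million.
ΔM = M₂ − M₁ = 7237.92 − 10312.7351 = -3074.8151 million.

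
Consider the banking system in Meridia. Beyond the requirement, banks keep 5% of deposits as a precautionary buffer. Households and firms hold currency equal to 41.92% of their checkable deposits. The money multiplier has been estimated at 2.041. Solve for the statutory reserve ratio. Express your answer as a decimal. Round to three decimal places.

Using m = 2.041. Since m = (1 + c)/(c + rr + e), the denominator satisfies c + rr + e = (1 + c)/m = (1 + 0.4192) / 2.041 ≈ 0.695345.
With c = 0.4192 and e = 0.05, the statutory reserve ratio is 0.695345 − 0.4192 − 0.05 = 0.226145.

0.226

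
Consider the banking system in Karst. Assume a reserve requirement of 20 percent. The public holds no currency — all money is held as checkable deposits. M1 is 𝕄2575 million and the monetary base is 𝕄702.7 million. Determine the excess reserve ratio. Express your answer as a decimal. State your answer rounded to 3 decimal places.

Using m = M/MB = 2575/702.7 ≈ 3.664437. Since m = (1 + c)/(c + rr + e), the denominator satisfies c + rr + e = (1 + c)/m = (1 + 0) / 3.664437 ≈ 0.272893.
With c = 0 and rr = 0.2, the excess reserve ratio is 0.272893 − 0 − 0.2 = 0.072893.

0.073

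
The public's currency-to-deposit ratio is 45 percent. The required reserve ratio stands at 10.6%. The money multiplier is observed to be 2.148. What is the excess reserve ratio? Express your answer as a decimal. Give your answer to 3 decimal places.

Using m = 2.148. Since m = (1 + c)/(c + rr + e), the denominator satisfies c + rr + e = (1 + c)/m = (1 + 0.45) / 2.148 ≈ 0.675047.
With c = 0.45 and rr = 0.106, the excess reserve ratio is 0.675047 − 0.45 − 0.106 = 0.119047.

0.119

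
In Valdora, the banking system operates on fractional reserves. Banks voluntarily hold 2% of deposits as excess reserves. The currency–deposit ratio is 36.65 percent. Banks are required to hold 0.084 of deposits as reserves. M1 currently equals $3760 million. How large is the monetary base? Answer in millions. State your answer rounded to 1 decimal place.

The money multiplier is m = (1 + c) / (rr + e + c) = (1 + 0.3665) / (0.084 + 0.02 + 0.3665) ≈ 2.904357.
MB = M / m = 3760 / 2.904357 ≈ 1294.6067 million.

$1294.6 million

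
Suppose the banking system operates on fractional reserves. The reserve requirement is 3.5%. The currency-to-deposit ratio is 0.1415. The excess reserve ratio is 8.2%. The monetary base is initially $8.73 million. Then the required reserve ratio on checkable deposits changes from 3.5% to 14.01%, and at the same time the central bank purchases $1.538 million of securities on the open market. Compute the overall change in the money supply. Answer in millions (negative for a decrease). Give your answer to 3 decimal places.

-6.315 million

Before: m₁ = (1 + 0.1415) / (0.035 + 0.082 + 0.1415) ≈ 4.415861, MB₁ = 8.73, so M₁ = 4.415861 × 8.73 ≈ 38.5505 million.
After: m₂ = (1 + 0.1415) / (0.1401 + 0.082 + 0.1415) ≈ 3.139439, MB₂ = 8.73 + 1.538 = 10.268, so M₂ = 3.139439 × 10.268 ≈ 32.2358 million.
ΔM = M₂ − M₁ = 32.2358 − 38.5505 = -6.3147 million.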